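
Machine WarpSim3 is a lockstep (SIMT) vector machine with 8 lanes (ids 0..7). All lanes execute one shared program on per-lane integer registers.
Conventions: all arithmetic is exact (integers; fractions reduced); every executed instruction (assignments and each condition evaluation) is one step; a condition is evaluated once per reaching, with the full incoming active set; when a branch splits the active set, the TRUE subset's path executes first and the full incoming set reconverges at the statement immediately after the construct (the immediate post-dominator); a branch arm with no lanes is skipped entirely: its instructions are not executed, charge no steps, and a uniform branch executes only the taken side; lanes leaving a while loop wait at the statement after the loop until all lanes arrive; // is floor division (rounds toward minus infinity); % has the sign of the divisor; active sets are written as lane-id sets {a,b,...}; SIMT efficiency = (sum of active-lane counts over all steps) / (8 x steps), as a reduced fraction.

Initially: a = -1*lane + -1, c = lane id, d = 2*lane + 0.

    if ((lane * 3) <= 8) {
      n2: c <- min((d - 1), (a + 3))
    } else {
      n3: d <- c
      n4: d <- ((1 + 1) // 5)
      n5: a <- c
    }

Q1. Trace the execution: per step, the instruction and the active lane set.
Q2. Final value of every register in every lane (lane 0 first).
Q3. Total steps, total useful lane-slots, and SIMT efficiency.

step 0: eval ((lane * 3) <= 8)       {0,1,2,3,4,5,6,7}
step 1: c <- min((d - 1), (a + 3))   {0,1,2}
step 2: d <- c                       {3,4,5,6,7}
step 3: d <- ((1 + 1) // 5)          {3,4,5,6,7}
step 4: a <- c                       {3,4,5,6,7}

Answer: 5 steps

a: -1,-2,-3,3,4,5,6,7
c: -1,1,0,3,4,5,6,7
d: 0,2,4,0,0,0,0,0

steps = 5; useful = 26; efficiency = 26/40 = 13/20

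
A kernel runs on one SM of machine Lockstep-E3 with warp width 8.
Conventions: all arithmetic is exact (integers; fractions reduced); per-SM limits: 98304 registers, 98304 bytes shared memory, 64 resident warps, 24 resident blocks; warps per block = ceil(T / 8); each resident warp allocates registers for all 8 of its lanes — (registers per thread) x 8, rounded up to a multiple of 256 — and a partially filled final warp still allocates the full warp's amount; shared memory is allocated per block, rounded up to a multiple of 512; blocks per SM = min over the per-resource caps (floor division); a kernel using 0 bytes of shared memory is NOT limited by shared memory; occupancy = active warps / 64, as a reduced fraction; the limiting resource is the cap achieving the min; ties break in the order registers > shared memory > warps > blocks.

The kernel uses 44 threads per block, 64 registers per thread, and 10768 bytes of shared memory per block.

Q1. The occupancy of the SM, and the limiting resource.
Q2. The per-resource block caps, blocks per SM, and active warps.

Answer: occupancy 3/4, limited by shared memory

registers: 32 blocks
shared memory: 8 blocks
warps: 10 blocks
blocks: 24 blocks

Answer: 8 blocks, 48 active warps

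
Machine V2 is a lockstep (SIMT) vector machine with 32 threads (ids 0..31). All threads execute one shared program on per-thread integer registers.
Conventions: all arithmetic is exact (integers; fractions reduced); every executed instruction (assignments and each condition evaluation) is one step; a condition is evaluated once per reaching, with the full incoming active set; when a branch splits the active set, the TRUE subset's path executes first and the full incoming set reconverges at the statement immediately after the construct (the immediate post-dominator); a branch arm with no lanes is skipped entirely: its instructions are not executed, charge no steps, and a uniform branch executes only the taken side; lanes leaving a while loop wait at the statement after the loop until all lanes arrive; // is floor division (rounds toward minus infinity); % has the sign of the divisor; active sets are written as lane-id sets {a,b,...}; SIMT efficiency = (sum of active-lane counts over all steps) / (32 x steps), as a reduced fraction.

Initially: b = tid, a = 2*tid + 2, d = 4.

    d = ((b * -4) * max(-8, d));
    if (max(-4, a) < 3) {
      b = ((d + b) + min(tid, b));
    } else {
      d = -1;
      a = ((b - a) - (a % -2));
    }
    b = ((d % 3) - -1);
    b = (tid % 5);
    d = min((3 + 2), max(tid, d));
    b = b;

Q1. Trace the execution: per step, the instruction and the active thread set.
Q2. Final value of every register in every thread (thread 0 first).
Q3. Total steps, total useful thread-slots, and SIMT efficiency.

step 0: d <- ((b * -4) * max(-8, d)) {0,1,2,3,4,5,6,7,8,9,10,11,12,13,14,15,16,17,18,19,20,21,22,23,24,25,26,27,28,29,30,31}
step 1: eval (max(-4, a) < 3)        {0,1,2,3,4,5,6,7,8,9,10,11,12,13,14,15,16,17,18,19,20,21,22,23,24,25,26,27,28,29,30,31}
step 2: b <- ((d + b) + min(tid, b)) {0}
step 3: d <- -1                      {1,2,3,4,5,6,7,8,9,10,11,12,13,14,15,16,17,18,19,20,21,22,23,24,25,26,27,28,29,30,31}
step 4: a <- ((b - a) - (a % -2))    {1,2,3,4,5,6,7,8,9,10,11,12,13,14,15,16,17,18,19,20,21,22,23,24,25,26,27,28,29,30,31}
step 5: b <- ((d % 3) - -1)          {0,1,2,3,4,5,6,7,8,9,10,11,12,13,14,15,16,17,18,19,20,21,22,23,24,25,26,27,28,29,30,31}
step 6: b <- (tid % 5)               {0,1,2,3,4,5,6,7,8,9,10,11,12,13,14,15,16,17,18,19,20,21,22,23,24,25,26,27,28,29,30,31}
step 7: d <- min((3 + 2), max(tid, d)) {0,1,2,3,4,5,6,7,8,9,10,11,12,13,14,15,16,17,18,19,20,21,22,23,24,25,26,27,28,29,30,31}
step 8: b <- b                       {0,1,2,3,4,5,6,7,8,9,10,11,12,13,14,15,16,17,18,19,20,21,22,23,24,25,26,27,28,29,30,31}

Answer: 9 steps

b: 0,1,2,3,4,0,1,2,3,4,0,1,2,3,4,0,1,2,3,4,0,1,2,3,4,0,1,2,3,4,0,1
a: 2,-3,-4,-5,-6,-7,-8,-9,-10,-11,-12,-13,-14,-15,-16,-17,-18,-19,-20,-21,-22,-23,-24,-25,-26,-27,-28,-29,-30,-31,-32,-33
d: 0,1,2,3,4,5,5,5,5,5,5,5,5,5,5,5,5,5,5,5,5,5,5,5,5,5,5,5,5,5,5,5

steps = 9; useful = 255; efficiency = 255/288 = 85/96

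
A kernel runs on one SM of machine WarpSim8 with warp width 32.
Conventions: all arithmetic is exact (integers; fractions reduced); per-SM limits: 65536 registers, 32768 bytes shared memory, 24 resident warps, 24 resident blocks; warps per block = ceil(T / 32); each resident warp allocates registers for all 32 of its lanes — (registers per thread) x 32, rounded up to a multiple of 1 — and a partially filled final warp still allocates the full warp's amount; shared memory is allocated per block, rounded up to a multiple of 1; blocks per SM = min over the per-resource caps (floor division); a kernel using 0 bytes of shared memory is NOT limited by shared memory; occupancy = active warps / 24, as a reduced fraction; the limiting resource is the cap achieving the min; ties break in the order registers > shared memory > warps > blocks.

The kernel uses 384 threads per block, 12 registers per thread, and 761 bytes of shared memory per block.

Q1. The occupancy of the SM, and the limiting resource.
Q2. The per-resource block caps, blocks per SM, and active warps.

Answer: occupancy 1, limited by warps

registers: 14 blocks
shared memory: 43 blocks
warps: 2 blocks
blocks: 24 blocks

Answer: 2 blocks, 24 active warps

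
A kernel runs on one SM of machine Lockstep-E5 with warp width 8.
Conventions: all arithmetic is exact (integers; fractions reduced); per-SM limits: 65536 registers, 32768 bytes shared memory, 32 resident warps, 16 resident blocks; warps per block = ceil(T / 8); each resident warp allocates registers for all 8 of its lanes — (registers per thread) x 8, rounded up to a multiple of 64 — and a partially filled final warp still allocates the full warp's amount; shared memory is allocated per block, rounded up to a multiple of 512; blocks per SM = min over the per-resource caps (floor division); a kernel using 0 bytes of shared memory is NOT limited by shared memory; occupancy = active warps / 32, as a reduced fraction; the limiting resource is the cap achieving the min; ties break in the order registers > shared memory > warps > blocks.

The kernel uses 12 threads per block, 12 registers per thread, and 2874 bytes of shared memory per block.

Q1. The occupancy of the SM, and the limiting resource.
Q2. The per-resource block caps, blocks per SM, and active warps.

Answer: occupancy 5/8, limited by shared memory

registers: 256 blocks
shared memory: 10 blocks
warps: 16 blocks
blocks: 16 blocks

Answer: 10 blocks, 20 active warps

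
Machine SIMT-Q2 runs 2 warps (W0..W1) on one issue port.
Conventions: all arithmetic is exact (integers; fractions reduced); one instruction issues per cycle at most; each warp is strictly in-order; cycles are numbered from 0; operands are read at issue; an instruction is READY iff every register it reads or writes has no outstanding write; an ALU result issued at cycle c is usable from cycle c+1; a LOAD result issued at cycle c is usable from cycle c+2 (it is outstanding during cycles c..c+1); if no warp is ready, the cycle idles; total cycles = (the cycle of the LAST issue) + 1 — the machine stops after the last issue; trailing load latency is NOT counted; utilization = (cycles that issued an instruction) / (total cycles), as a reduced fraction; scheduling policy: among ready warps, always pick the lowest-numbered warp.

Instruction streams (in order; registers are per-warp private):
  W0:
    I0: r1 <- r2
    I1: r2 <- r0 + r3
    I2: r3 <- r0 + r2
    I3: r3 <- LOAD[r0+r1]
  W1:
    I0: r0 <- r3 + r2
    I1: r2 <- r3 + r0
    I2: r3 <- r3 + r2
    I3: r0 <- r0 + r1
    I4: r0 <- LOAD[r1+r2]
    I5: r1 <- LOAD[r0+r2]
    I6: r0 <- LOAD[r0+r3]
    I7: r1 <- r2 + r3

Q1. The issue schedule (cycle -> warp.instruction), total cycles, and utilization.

cycle 0: W0.I0
cycle 1: W0.I1
cycle 2: W0.I2
cycle 3: W0.I3
cycle 4: W1.I0
cycle 5: W1.I1
cycle 6: W1.I2
cycle 7: W1.I3
cycle 8: W1.I4
cycle 9: idle
cycle 10: W1.I5
cycle 11: W1.I6
cycle 12: W1.I7

Answer: 13 cycles, utilization 12/13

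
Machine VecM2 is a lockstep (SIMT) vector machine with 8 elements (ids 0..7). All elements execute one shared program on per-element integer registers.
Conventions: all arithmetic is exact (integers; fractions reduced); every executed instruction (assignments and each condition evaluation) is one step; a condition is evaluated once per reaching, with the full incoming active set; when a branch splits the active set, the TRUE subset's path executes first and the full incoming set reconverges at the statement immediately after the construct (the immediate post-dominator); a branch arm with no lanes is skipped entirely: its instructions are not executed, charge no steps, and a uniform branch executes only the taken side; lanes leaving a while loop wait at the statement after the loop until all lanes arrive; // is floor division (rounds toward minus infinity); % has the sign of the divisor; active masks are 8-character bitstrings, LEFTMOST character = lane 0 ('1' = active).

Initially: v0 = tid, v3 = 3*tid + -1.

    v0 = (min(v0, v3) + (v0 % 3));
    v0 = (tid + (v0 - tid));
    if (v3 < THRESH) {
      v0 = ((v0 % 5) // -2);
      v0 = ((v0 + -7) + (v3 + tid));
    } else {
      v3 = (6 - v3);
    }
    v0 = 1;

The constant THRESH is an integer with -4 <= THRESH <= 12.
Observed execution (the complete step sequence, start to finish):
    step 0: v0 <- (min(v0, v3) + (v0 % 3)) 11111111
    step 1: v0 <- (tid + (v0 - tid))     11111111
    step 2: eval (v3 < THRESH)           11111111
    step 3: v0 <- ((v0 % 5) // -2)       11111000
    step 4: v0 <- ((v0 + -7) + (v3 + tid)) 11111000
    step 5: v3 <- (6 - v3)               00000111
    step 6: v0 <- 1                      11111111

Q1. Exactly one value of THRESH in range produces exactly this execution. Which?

Answer: THRESH = 12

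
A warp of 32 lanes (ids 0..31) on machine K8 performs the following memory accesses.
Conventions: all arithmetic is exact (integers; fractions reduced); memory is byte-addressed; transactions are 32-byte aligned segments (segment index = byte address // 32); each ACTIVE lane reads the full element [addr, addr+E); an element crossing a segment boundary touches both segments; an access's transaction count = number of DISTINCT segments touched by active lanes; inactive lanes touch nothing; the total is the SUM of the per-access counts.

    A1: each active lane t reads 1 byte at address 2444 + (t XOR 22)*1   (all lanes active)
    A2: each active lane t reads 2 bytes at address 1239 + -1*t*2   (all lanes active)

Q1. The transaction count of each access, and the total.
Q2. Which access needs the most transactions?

A1: 2 transactions
A2: 3 transactions

Answer: 2,3; total 5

Answer: A2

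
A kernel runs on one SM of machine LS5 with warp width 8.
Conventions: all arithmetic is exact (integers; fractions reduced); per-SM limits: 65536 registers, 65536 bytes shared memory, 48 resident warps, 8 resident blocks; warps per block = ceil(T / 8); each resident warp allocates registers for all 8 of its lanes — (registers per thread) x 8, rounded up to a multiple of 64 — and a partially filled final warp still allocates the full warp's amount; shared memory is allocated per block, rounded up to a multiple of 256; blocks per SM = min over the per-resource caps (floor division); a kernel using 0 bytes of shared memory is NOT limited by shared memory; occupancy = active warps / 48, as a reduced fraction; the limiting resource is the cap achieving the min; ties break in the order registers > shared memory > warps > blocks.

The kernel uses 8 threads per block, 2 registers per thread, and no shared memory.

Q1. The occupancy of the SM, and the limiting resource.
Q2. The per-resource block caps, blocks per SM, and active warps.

Answer: occupancy 1/6, limited by blocks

registers: 1024 blocks
shared memory: no limit (kernel uses none)
warps: 48 blocks
blocks: 8 blocks

Answer: 8 blocks, 8 active warps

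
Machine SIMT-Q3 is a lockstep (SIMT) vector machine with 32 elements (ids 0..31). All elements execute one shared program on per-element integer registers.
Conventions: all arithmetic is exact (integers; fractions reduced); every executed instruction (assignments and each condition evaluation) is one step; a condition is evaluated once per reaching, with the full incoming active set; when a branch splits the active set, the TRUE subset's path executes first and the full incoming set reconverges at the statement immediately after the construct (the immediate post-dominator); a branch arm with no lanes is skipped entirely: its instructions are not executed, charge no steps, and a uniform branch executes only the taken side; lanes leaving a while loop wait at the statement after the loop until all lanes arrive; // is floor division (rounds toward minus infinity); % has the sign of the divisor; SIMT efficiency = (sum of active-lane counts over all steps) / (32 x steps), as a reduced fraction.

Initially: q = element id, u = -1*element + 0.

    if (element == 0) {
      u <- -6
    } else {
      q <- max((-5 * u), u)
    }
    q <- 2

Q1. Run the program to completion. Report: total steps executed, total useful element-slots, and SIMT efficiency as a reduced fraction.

Answer: 4 steps, 96 useful, 3/4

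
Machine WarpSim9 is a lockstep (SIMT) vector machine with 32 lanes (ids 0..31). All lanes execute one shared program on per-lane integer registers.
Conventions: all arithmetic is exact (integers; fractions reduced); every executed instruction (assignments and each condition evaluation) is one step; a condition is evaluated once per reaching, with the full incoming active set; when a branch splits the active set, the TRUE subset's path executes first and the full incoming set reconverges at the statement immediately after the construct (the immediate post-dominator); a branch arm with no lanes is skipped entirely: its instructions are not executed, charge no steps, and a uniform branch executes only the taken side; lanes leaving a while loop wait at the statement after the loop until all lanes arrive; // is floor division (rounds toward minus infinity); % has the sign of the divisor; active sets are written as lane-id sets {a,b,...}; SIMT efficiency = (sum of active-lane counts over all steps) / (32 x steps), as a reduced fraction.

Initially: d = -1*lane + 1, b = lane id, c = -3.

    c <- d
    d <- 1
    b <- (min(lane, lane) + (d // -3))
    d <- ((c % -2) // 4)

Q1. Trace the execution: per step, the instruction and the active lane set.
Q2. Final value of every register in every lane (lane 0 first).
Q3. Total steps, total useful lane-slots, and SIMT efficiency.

step 0: c <- d                       {0,1,2,3,4,5,6,7,8,9,10,11,12,13,14,15,16,17,18,19,20,21,22,23,24,25,26,27,28,29,30,31}
step 1: d <- 1                       {0,1,2,3,4,5,6,7,8,9,10,11,12,13,14,15,16,17,18,19,20,21,22,23,24,25,26,27,28,29,30,31}
step 2: b <- (min(lane, lane) + (d // -3)) {0,1,2,3,4,5,6,7,8,9,10,11,12,13,14,15,16,17,18,19,20,21,22,23,24,25,26,27,28,29,30,31}
step 3: d <- ((c % -2) // 4)         {0,1,2,3,4,5,6,7,8,9,10,11,12,13,14,15,16,17,18,19,20,21,22,23,24,25,26,27,28,29,30,31}

Answer: 4 steps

d: -1,0,-1,0,-1,0,-1,0,-1,0,-1,0,-1,0,-1,0,-1,0,-1,0,-1,0,-1,0,-1,0,-1,0,-1,0,-1,0
b: -1,0,1,2,3,4,5,6,7,8,9,10,11,12,13,14,15,16,17,18,19,20,21,22,23,24,25,26,27,28,29,30
c: 1,0,-1,-2,-3,-4,-5,-6,-7,-8,-9,-10,-11,-12,-13,-14,-15,-16,-17,-18,-19,-20,-21,-22,-23,-24,-25,-26,-27,-28,-29,-30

steps = 4; useful = 128; efficiency = 128/128 = 1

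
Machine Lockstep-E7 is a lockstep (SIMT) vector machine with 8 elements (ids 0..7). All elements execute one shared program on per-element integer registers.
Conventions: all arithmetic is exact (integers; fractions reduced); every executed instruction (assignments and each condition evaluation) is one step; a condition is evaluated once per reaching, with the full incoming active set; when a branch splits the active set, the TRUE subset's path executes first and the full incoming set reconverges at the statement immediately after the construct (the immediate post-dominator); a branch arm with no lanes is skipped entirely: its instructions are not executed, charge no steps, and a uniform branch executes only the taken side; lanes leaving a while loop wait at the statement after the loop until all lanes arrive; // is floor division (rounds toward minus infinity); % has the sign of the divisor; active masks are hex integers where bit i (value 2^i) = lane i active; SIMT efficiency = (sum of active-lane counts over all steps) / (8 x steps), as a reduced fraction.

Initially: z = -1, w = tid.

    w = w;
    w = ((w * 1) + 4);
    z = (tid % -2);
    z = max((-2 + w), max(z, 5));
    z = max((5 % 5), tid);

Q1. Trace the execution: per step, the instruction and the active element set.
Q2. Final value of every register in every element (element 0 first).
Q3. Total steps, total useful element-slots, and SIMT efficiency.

step 0: w <- w                       0xff
step 1: w <- ((w * 1) + 4)           0xff
step 2: z <- (tid % -2)              0xff
step 3: z <- max((-2 + w), max(z, 5)) 0xff
step 4: z <- max((5 % 5), tid)       0xff

Answer: 5 steps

z: 0,1,2,3,4,5,6,7
w: 4,5,6,7,8,9,10,11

steps = 5; useful = 40; efficiency = 40/40 = 1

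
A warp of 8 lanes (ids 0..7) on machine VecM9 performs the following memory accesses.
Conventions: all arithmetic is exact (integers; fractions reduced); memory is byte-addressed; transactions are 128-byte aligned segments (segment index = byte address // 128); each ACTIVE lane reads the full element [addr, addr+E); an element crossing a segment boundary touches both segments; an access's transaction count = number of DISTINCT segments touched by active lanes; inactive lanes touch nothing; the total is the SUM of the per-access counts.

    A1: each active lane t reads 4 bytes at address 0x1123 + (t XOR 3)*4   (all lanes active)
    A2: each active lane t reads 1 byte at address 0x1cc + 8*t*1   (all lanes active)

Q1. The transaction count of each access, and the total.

A1: 1 transaction
A2: 2 transactions

Answer: 1,2; total 3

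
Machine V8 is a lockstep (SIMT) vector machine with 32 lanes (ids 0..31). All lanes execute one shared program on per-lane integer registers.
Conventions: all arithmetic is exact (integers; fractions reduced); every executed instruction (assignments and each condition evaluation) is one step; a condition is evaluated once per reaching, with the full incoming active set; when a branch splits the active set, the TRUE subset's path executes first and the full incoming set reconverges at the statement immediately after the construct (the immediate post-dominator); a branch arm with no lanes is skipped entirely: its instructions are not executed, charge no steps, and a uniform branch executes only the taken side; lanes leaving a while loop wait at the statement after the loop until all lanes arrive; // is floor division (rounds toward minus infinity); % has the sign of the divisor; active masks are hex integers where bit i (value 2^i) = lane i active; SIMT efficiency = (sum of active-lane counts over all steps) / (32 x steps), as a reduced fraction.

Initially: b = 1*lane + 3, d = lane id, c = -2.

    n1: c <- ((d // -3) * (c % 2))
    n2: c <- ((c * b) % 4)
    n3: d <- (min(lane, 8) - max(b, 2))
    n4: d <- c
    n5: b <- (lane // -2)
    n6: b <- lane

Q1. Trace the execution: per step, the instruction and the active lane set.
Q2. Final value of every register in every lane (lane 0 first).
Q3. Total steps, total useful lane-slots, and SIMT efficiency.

step 0: c <- ((d // -3) * (c % 2))   0xffffffff
step 1: c <- ((c * b) % 4)           0xffffffff
step 2: d <- (min(lane, 8) - max(b, 2)) 0xffffffff
step 3: d <- c                       0xffffffff
step 4: b <- (lane // -2)            0xffffffff
step 5: b <- lane                    0xffffffff

Answer: 6 steps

b: 0,1,2,3,4,5,6,7,8,9,10,11,12,13,14,15,16,17,18,19,20,21,22,23,24,25,26,27,28,29,30,31
d: 0,0,0,0,0,0,0,0,0,0,0,0,0,0,0,0,0,0,0,0,0,0,0,0,0,0,0,0,0,0,0,0
c: 0,0,0,0,0,0,0,0,0,0,0,0,0,0,0,0,0,0,0,0,0,0,0,0,0,0,0,0,0,0,0,0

steps = 6; useful = 192; efficiency = 192/192 = 1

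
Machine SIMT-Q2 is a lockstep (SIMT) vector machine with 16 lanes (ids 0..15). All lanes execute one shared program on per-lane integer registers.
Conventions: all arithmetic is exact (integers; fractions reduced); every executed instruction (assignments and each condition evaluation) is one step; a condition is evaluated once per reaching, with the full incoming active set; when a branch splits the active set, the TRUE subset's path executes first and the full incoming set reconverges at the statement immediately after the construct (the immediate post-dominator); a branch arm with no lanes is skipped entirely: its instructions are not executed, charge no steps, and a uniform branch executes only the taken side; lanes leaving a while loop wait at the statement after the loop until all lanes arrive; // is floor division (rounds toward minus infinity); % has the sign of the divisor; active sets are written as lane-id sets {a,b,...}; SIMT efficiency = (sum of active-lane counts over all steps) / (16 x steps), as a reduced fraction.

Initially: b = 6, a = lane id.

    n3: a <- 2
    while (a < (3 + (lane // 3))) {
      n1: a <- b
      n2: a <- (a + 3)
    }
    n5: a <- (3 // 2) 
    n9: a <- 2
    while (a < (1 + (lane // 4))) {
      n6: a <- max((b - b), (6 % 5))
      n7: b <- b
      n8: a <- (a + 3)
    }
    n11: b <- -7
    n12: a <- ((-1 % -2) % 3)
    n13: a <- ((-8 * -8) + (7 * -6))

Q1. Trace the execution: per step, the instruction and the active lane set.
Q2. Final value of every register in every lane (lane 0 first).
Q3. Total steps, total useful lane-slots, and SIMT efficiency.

step 0: a <- 2                       {0,1,2,3,4,5,6,7,8,9,10,11,12,13,14,15}
step 1: eval (a < (3 + (lane // 3))) {0,1,2,3,4,5,6,7,8,9,10,11,12,13,14,15}
step 2: a <- b                       {0,1,2,3,4,5,6,7,8,9,10,11,12,13,14,15}
step 3: a <- (a + 3)                 {0,1,2,3,4,5,6,7,8,9,10,11,12,13,14,15}
step 4: eval (a < (3 + (lane // 3))) {0,1,2,3,4,5,6,7,8,9,10,11,12,13,14,15}
step 5: a <- (3 // 2)                {0,1,2,3,4,5,6,7,8,9,10,11,12,13,14,15}
step 6: a <- 2                       {0,1,2,3,4,5,6,7,8,9,10,11,12,13,14,15}
step 7: eval (a < (1 + (lane // 4))) {0,1,2,3,4,5,6,7,8,9,10,11,12,13,14,15}
step 8: a <- max((b - b), (6 % 5))   {8,9,10,11,12,13,14,15}
step 9: b <- b                       {8,9,10,11,12,13,14,15}
step 10: a <- (a + 3)                 {8,9,10,11,12,13,14,15}
step 11: eval (a < (1 + (lane // 4))) {8,9,10,11,12,13,14,15}
step 12: b <- -7                      {0,1,2,3,4,5,6,7,8,9,10,11,12,13,14,15}
step 13: a <- ((-1 % -2) % 3)         {0,1,2,3,4,5,6,7,8,9,10,11,12,13,14,15}
step 14: a <- ((-8 * -8) + (7 * -6))  {0,1,2,3,4,5,6,7,8,9,10,11,12,13,14,15}

Answer: 15 steps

b: -7,-7,-7,-7,-7,-7,-7,-7,-7,-7,-7,-7,-7,-7,-7,-7
a: 22,22,22,22,22,22,22,22,22,22,22,22,22,22,22,22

steps = 15; useful = 208; efficiency = 208/240 = 13/15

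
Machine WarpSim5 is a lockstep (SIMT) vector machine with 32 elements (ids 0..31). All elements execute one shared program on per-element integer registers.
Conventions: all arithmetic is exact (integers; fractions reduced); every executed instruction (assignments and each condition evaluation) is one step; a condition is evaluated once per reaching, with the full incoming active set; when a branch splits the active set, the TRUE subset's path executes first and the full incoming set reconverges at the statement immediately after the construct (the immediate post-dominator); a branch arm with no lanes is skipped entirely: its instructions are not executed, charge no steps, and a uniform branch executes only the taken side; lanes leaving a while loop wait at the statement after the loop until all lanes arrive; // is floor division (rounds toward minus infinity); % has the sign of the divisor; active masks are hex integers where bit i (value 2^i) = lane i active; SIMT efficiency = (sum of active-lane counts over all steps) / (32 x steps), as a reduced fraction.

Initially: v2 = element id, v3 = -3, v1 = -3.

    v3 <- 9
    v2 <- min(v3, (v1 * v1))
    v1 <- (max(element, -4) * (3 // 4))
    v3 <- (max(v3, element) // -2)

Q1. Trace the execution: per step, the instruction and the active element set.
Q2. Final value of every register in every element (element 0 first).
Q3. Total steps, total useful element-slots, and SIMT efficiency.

step 0: v3 <- 9                      0xffffffff
step 1: v2 <- min(v3, (v1 * v1))     0xffffffff
step 2: v1 <- (max(element, -4) * (3 // 4)) 0xffffffff
step 3: v3 <- (max(v3, element) // -2) 0xffffffff

Answer: 4 steps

v2: 9,9,9,9,9,9,9,9,9,9,9,9,9,9,9,9,9,9,9,9,9,9,9,9,9,9,9,9,9,9,9,9
v3: -5,-5,-5,-5,-5,-5,-5,-5,-5,-5,-5,-6,-6,-7,-7,-8,-8,-9,-9,-10,-10,-11,-11,-12,-12,-13,-13,-14,-14,-15,-15,-16
v1: 0,0,0,0,0,0,0,0,0,0,0,0,0,0,0,0,0,0,0,0,0,0,0,0,0,0,0,0,0,0,0,0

steps = 4; useful = 128; efficiency = 128/128 = 1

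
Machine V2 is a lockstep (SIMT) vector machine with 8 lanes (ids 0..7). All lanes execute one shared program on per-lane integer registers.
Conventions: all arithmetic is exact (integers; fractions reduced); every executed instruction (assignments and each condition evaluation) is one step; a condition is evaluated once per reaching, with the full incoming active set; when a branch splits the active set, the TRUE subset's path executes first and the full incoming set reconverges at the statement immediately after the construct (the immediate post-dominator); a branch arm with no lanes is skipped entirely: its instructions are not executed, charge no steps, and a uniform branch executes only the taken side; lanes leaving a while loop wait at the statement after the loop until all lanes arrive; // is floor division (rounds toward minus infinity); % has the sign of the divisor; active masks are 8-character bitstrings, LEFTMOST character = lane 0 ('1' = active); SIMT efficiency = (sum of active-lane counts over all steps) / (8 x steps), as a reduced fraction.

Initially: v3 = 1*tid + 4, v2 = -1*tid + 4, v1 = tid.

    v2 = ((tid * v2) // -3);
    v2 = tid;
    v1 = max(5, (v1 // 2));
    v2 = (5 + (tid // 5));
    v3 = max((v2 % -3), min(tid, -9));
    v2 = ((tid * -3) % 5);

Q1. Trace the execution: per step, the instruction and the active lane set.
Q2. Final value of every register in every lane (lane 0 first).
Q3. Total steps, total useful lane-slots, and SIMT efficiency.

step 0: v2 <- ((tid * v2) // -3)     11111111
step 1: v2 <- tid                    11111111
step 2: v1 <- max(5, (v1 // 2))      11111111
step 3: v2 <- (5 + (tid // 5))       11111111
step 4: v3 <- max((v2 % -3), min(tid, -9)) 11111111
step 5: v2 <- ((tid * -3) % 5)       11111111

Answer: 6 steps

v3: -1,-1,-1,-1,-1,0,0,0
v2: 0,2,4,1,3,0,2,4
v1: 5,5,5,5,5,5,5,5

steps = 6; useful = 48; efficiency = 48/48 = 1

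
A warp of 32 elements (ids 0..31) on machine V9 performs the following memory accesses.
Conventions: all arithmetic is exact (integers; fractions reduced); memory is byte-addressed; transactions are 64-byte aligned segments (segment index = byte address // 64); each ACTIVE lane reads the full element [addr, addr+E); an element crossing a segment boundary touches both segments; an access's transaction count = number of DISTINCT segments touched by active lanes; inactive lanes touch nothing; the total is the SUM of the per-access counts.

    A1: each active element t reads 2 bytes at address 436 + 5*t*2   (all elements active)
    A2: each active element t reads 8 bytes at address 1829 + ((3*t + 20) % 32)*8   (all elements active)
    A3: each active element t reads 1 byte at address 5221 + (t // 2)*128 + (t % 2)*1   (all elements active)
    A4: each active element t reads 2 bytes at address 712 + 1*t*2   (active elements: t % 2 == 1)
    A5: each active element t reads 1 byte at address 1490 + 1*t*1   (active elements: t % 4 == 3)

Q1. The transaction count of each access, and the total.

A1: 6 transactions
A2: 5 transactions
A3: 16 transactions
A4: 2 transactions
A5: 1 transaction

Answer: 6,5,16,2,1; total 30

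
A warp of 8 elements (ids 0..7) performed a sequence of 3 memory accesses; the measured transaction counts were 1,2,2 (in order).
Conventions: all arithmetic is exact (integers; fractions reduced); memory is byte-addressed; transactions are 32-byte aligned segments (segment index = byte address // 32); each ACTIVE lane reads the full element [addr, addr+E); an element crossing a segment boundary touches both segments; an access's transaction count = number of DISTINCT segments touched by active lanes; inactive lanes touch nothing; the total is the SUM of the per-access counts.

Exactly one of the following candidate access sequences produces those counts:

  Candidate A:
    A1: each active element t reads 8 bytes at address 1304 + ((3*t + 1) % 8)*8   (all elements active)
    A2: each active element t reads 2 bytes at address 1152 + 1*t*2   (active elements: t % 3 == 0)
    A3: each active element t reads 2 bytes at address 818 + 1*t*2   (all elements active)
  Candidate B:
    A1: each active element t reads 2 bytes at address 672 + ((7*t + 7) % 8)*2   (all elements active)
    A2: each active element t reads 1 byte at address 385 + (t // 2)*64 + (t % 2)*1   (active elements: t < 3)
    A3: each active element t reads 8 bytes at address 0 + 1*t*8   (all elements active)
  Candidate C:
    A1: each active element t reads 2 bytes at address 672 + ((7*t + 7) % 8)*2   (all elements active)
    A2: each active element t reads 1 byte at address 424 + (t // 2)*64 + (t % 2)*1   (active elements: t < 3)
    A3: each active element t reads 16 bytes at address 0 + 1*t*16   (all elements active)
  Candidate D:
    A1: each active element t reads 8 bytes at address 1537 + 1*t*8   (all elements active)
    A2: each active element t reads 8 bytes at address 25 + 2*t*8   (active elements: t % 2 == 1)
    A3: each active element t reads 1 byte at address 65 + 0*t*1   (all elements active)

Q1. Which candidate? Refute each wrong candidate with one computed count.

A: A1 gives 3 transactions, not 1
C: A3 gives 4 transactions, not 2
D: A1 gives 3 transactions, not 1
B: all counts match (1,2,2)

Answer: B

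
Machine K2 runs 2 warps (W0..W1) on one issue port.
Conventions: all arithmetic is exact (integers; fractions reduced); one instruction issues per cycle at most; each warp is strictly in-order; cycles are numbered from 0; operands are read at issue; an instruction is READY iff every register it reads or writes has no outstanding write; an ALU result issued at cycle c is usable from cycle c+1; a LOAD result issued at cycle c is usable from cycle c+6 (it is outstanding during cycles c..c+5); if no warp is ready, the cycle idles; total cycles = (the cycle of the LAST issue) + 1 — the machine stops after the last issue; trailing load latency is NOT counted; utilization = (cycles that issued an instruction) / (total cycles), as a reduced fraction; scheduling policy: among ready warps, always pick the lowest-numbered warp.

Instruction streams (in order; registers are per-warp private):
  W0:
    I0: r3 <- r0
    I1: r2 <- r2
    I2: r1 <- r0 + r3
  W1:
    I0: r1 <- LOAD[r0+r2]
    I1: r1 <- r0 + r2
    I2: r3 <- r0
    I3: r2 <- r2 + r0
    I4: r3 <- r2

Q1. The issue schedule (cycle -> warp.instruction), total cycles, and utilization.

cycle 0: W0.I0
cycle 1: W0.I1
cycle 2: W0.I2
cycle 3: W1.I0
cycle 4: idle
cycle 5: idle
cycle 6: idle
cycle 7: idle
cycle 8: idle
cycle 9: W1.I1
cycle 10: W1.I2
cycle 11: W1.I3
cycle 12: W1.I4

Answer: 13 cycles, utilization 8/13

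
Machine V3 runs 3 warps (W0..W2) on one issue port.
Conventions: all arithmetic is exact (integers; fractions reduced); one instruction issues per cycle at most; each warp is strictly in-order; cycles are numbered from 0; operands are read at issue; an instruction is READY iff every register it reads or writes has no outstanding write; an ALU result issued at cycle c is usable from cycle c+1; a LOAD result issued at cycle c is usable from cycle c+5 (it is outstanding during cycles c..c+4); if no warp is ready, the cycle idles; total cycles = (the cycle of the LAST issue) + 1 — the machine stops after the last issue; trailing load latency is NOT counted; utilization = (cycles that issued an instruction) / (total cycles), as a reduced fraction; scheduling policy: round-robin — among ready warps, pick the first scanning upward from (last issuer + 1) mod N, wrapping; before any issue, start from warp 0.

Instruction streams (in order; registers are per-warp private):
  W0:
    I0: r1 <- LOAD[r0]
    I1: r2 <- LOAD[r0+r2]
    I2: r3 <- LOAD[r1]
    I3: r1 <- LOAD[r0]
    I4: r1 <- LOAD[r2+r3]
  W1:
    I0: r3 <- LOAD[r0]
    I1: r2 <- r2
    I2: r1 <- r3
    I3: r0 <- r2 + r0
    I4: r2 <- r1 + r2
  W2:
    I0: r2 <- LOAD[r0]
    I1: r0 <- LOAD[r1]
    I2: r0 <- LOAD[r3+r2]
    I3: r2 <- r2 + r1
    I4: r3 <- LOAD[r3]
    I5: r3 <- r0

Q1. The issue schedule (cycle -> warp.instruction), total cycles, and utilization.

cycle 0: W0.I0
cycle 1: W1.I0
cycle 2: W2.I0
cycle 3: W0.I1
cycle 4: W1.I1
cycle 5: W2.I1
cycle 6: W0.I2
cycle 7: W1.I2
cycle 8: W0.I3
cycle 9: W1.I3
cycle 10: W2.I2
cycle 11: W1.I4
cycle 12: W2.I3
cycle 13: W0.I4
cycle 14: W2.I4
cycle 15: idle
cycle 16: idle
cycle 17: idle
cycle 18: idle
cycle 19: W2.I5

Answer: 20 cycles, utilization 4/5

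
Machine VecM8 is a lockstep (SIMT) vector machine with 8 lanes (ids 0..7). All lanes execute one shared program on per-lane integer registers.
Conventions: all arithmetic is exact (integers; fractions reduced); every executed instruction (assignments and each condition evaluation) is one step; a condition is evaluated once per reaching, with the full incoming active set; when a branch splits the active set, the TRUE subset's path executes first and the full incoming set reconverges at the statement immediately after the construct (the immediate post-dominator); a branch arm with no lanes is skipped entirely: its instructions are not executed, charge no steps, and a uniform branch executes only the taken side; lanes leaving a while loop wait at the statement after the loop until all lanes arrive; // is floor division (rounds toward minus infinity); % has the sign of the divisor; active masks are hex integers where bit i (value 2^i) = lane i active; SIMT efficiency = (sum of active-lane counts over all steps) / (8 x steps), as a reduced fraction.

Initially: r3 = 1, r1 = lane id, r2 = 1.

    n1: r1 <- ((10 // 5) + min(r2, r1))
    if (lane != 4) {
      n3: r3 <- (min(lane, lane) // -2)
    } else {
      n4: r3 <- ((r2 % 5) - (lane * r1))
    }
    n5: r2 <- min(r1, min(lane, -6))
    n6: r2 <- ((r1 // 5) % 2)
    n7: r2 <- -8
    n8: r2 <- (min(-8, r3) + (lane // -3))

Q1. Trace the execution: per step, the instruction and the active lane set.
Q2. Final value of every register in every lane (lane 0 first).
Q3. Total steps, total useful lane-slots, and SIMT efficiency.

step 0: r1 <- ((10 // 5) + min(r2, r1)) 0xff
step 1: eval (lane != 4)             0xff
step 2: r3 <- (min(lane, lane) // -2) 0xef
step 3: r3 <- ((r2 % 5) - (lane * r1)) 0x10
step 4: r2 <- min(r1, min(lane, -6)) 0xff
step 5: r2 <- ((r1 // 5) % 2)        0xff
step 6: r2 <- -8                     0xff
step 7: r2 <- (min(-8, r3) + (lane // -3)) 0xff

Answer: 8 steps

r3: 0,-1,-1,-2,-11,-3,-3,-4
r1: 2,3,3,3,3,3,3,3
r2: -8,-9,-9,-9,-13,-10,-10,-11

steps = 8; useful = 56; efficiency = 56/64 = 7/8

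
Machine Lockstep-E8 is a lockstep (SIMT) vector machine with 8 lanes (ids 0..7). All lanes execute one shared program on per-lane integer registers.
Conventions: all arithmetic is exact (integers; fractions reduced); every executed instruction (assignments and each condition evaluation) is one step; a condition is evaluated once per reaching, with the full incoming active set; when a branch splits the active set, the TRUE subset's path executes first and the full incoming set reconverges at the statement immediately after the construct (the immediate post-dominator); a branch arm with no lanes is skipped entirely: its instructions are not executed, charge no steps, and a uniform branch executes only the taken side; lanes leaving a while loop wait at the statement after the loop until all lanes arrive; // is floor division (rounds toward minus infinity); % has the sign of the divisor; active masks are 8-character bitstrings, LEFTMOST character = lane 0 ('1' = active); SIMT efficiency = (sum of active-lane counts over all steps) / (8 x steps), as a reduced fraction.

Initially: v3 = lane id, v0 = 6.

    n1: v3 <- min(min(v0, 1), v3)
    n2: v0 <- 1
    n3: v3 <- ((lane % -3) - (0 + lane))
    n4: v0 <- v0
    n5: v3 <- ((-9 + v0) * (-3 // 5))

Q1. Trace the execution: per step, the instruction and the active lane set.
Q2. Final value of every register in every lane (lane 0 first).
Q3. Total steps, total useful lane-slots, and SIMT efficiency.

step 0: v3 <- min(min(v0, 1), v3)    11111111
step 1: v0 <- 1                      11111111
step 2: v3 <- ((lane % -3) - (0 + lane)) 11111111
step 3: v0 <- v0                     11111111
step 4: v3 <- ((-9 + v0) * (-3 // 5)) 11111111

Answer: 5 steps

v3: 8,8,8,8,8,8,8,8
v0: 1,1,1,1,1,1,1,1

steps = 5; useful = 40; efficiency = 40/40 = 1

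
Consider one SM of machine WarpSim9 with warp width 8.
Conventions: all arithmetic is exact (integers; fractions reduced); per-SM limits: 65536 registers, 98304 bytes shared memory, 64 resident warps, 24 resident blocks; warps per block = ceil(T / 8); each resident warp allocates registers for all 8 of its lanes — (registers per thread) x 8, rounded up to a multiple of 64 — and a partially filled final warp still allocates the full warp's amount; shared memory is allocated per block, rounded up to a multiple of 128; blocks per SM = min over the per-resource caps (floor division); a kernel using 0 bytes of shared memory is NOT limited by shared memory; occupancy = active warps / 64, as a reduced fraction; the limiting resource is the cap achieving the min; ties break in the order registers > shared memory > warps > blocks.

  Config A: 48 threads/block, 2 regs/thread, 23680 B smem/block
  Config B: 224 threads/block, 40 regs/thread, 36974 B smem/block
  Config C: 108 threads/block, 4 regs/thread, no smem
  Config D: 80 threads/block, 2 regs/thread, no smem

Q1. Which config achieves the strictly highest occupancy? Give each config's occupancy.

occupancies: A 3/8, B 7/8, C 7/8, D 15/16

Answer: D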